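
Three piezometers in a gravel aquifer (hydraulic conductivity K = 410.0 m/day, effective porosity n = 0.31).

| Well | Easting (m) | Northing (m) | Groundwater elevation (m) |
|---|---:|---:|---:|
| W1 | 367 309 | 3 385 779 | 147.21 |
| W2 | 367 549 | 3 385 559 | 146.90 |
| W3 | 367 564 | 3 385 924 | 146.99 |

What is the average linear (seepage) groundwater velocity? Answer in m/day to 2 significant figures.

Three-point gradient (reference W1): Δ to W2 = (240, -220, -0.31), Δ to W3 = (255, 145, -0.22).
∂h/∂x = -0.001027, ∂h/∂y = +0.0002888 (det = 90900).
|∇h| = √(-0.001027² + 0.0002888²) = 0.001067
Seepage velocity v = K·i/n = 410.0 × 0.001067 / 0.31 = 1.411 m/day.

1.4 m/day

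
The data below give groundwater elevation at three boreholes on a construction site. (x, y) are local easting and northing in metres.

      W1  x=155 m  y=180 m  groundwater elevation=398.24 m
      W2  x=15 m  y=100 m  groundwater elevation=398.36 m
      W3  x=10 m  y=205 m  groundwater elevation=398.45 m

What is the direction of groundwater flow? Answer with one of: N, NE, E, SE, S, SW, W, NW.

With h = a·x + b·y + c and W1 as origin, the differences give:
  (-140)·a + (-80)·b = +0.12
  (-145)·a + 25·b = +0.21
Eliminate b (×25 and ×(-80), subtract): -15100·a = 19.800 → a = ∂h/∂x = -0.001311
Back-substitute: b = ∂h/∂y = +0.0007947.
Flow = −∇h = (+0.001311 east, -0.0007947 north), which points southeast.

SE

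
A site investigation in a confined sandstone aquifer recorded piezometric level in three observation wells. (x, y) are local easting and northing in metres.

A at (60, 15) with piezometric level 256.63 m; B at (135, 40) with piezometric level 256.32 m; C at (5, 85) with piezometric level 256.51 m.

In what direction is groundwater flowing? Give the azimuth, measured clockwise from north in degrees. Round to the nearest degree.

Taking A as reference: B−A = (75, 25, -0.31); C−A = (-55, 70, -0.12).
Solve a·Δx + b·Δy = Δh: det = 75·70 − (-55)·25 = 6625.
∂h/∂x = [(-0.31)·70 − (-0.12)·25] / 6625 = -0.002823
∂h/∂y = [75·(-0.12) − (-55)·(-0.31)] / 6625 = -0.003932
Flow direction (−∇h) has components (+0.002823 E, +0.003932 N).
Azimuth = atan2(E, N) = atan2(+0.002823, +0.003932) = 35.7° ≈ 036°.

036°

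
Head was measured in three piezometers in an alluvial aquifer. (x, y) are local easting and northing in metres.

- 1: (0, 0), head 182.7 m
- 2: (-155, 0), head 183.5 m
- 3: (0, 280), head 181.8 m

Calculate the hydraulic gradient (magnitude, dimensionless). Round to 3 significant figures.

∂h/∂x = (183.5 − 182.7) / (-155 − 0) = -0.005161
∂h/∂y = (181.8 − 182.7) / (280 − 0) = -0.003214
|∇h| = √(-0.005161² + -0.003214²) = 0.00608

0.00608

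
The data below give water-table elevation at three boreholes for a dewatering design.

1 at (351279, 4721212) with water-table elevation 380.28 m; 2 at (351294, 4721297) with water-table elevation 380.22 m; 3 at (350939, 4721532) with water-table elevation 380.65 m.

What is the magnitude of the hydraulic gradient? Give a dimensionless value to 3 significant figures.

With h = a·x + b·y + c and 1 as origin, the differences give:
  15·a + 85·b = -0.06
  (-340)·a + 320·b = +0.37
Eliminate b (×320 and ×85, subtract): 33700·a = -50.650 → a = ∂h/∂x = -0.001503
Back-substitute: b = ∂h/∂y = -0.0004407.
|∇h| = √(-0.001503² + -0.0004407²) = 0.001566

0.00157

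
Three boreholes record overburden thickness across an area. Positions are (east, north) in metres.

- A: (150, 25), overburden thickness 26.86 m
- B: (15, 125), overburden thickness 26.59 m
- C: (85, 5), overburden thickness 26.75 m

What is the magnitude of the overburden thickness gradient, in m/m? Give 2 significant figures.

0.0018 m/m

With d = a·x + b·y + c and A as origin, the differences give:
  (-135)·a + 100·b = -0.27
  (-65)·a + (-20)·b = -0.11
Eliminate b (×(-20) and ×100, subtract): 9200·a = 16.400 → a = ∂d/∂x = +0.001783
Back-substitute: b = ∂d/∂y = -0.0002935.
|∇f| = √(0.001783² + -0.0002935²) = 0.001807 m/m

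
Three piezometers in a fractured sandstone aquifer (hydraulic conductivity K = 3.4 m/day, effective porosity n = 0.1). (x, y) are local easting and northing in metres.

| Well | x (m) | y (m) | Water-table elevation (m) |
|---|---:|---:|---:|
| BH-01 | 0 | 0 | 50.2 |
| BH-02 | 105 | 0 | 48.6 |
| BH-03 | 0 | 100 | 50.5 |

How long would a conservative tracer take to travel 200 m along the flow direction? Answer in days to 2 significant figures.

380 days

∂h/∂x = (48.6 − 50.2) / (105 − 0) = -0.01524
∂h/∂y = (50.5 − 50.2) / (100 − 0) = +0.003000
|∇h| = √(-0.01524² + 0.003000²) = 0.01553
Seepage velocity v = K·i/n = 3.4 × 0.01553 / 0.1 = 0.528 m/day.
t = 200 / 0.528 = 378.8 days.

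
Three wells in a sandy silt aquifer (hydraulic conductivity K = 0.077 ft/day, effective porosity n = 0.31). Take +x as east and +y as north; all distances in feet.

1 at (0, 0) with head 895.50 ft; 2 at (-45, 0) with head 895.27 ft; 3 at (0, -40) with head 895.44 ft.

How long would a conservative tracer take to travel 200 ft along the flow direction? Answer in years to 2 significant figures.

∂h/∂x = (895.27 − 895.50) / (-45 − 0) = +0.005111
∂h/∂y = (895.44 − 895.50) / (-40 − 0) = +0.001500
|∇h| = √(0.005111² + 0.001500²) = 0.005327
Seepage velocity v = K·i/n = 0.077 × 0.005327 / 0.31 = 0.001323 ft/day.
t = 200 / 0.001323 = 1.512e+05 days = 414 years.

410 years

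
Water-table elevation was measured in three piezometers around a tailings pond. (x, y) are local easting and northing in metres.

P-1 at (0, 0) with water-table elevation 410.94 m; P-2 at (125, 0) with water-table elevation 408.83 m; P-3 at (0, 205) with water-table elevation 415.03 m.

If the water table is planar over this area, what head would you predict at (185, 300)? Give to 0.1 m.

413.8 m

∂h/∂x = (408.83 − 410.94) / (125 − 0) = -0.01688
∂h/∂y = (415.03 − 410.94) / (205 − 0) = +0.01995
h(185, 300) = 410.94 + (-0.01688)·(185) + (+0.01995)·(300) = 410.94 -3.123 +5.985 = 413.803 m.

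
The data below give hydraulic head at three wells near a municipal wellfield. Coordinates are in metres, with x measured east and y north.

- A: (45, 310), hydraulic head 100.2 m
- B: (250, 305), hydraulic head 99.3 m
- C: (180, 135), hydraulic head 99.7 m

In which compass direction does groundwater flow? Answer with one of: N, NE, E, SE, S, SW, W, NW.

E

With h = a·x + b·y + c and A as origin, the differences give:
  205·a + (-5)·b = -0.9
  135·a + (-175)·b = -0.5
Eliminate b (×(-175) and ×(-5), subtract): -35200·a = 155.00 → a = ∂h/∂x = -0.004403
Back-substitute: b = ∂h/∂y = -0.0005398.
Flow = −∇h = (+0.004403 east, +0.0005398 north), which points east.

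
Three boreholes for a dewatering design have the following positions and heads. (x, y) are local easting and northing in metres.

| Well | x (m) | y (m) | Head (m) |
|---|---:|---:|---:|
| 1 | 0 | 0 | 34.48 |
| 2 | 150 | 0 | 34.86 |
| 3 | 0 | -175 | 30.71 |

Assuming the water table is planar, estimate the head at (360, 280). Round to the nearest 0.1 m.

41.4 m

∂h/∂x = (34.86 − 34.48) / (150 − 0) = +0.002533
∂h/∂y = (30.71 − 34.48) / (-175 − 0) = +0.02154
h(360, 280) = 34.48 + (+0.002533)·(360) + (+0.02154)·(280) = 34.48 +0.912 +6.032 = 41.424 m.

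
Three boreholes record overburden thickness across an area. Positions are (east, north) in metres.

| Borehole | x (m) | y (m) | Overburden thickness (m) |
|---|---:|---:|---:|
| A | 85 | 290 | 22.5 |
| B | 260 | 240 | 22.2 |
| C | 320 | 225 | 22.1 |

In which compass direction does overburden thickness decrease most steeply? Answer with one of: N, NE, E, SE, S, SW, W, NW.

With d = a·x + b·y + c and A as origin, the differences give:
  175·a + (-50)·b = -0.3
  235·a + (-65)·b = -0.4
Eliminate b (×(-65) and ×(-50), subtract): 375·a = -0.50 → a = ∂d/∂x = -0.001333
Back-substitute: b = ∂d/∂y = +0.001333.
Steepest decrease is along −∇f = (+0.001333 E, -0.001333 N) → southeast.

SE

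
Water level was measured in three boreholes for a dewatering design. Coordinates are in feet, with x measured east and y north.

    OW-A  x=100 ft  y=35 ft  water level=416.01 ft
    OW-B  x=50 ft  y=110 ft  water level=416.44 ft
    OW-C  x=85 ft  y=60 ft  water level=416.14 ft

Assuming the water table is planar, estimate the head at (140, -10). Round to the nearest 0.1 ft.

415.7 ft

Differences from OW-A: to OW-B (Δx, Δy, Δh) = (-50, 75, +0.43); to OW-C = (-15, 25, +0.13).
Determinant of the coordinate differences = (-50)·25 − (-15)·75 = -125.
∂h/∂x = [(+0.43)·25 − (+0.13)·75] / -125 = -0.008000
∂h/∂y = [(-50)·(+0.13) − (-15)·(+0.43)] / -125 = +0.0004000
h(140, -10) = 416.01 + (-0.008000)·(40) + (+0.0004000)·(-45) = 416.01 -0.320 -0.018 = 415.672 ft.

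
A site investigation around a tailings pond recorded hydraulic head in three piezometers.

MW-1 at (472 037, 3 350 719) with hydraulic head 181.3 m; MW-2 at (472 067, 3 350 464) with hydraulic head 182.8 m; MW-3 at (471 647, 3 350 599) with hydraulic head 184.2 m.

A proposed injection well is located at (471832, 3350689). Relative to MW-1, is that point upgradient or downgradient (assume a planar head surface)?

upgradient

With h = a·x + b·y + c and MW-1 as origin, the differences give:
  30·a + (-255)·b = +1.5
  (-390)·a + (-120)·b = +2.9
Eliminate b (×(-120) and ×(-255), subtract): -103050·a = 559.50 → a = ∂h/∂x = -0.005429
Back-substitute: b = ∂h/∂y = -0.006521.
Head at (471832, 3350689) = 181.3 + (-0.005429)·(-205) + (-0.006521)·(-30) = 182.61 m.
That is higher than the 181.3 m at MW-1, so the point is upgradient.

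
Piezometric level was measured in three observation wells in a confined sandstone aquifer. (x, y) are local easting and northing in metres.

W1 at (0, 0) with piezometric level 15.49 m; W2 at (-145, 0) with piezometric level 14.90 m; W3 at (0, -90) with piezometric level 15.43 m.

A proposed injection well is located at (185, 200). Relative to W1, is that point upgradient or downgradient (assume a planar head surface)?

∂h/∂x = (14.90 − 15.49) / (-145 − 0) = +0.004069
∂h/∂y = (15.43 − 15.49) / (-90 − 0) = +0.0006667
Head at (185, 200) = 15.49 + (+0.004069)·(185) + (+0.0006667)·(200) = 16.38 m.
That is higher than the 15.49 m at W1, so the point is upgradient.

upgradient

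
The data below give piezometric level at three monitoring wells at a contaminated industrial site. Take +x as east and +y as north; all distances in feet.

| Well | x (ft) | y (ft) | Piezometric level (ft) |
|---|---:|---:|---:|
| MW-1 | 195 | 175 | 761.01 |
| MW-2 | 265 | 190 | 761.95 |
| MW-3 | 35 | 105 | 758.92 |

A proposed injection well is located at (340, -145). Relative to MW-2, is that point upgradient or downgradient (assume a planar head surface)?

Differences from MW-1: to MW-2 (Δx, Δy, Δh) = (70, 15, +0.94); to MW-3 = (-160, -70, -2.09).
Determinant of the coordinate differences = 70·(-70) − (-160)·15 = -2500.
∂h/∂x = [(+0.94)·(-70) − (-2.09)·15] / -2500 = +0.01378
∂h/∂y = [70·(-2.09) − (-160)·(+0.94)] / -2500 = -0.001640
Head at (340, -145) = 761.01 + (+0.01378)·(145) + (-0.001640)·(-320) = 763.53 ft.
That is higher than the 761.95 ft at MW-2, so the point is upgradient.

upgradient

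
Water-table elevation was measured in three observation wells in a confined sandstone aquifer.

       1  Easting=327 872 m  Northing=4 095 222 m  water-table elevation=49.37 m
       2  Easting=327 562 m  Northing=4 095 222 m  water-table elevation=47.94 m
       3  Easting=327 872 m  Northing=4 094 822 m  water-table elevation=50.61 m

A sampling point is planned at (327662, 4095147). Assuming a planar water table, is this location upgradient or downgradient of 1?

downgradient

∂h/∂x = (47.94 − 49.37) / (327562 − 327872) = +0.004613
∂h/∂y = (50.61 − 49.37) / (4094822 − 4095222) = -0.003100
Head at (327662, 4095147) = 49.37 + (+0.004613)·(-210) + (-0.003100)·(-75) = 48.63 m.
That is lower than the 49.37 m at 1, so the point is downgradient.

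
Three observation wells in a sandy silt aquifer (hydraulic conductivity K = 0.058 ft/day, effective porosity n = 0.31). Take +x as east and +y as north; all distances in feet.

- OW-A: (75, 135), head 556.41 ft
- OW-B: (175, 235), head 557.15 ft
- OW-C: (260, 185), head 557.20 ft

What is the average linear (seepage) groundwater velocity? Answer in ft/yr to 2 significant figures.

Differences from OW-A: to OW-B (Δx, Δy, Δh) = (100, 100, +0.74); to OW-C = (185, 50, +0.79).
Determinant of the coordinate differences = 100·50 − 185·100 = -13500.
∂h/∂x = [(+0.74)·50 − (+0.79)·100] / -13500 = +0.003111
∂h/∂y = [100·(+0.79) − 185·(+0.74)] / -13500 = +0.004289
|∇h| = √(0.003111² + 0.004289²) = 0.005298
Seepage velocity v = K·i/n = 0.058 × 0.005298 / 0.31 = 0.0009912 ft/day = 0.362 ft/yr.

0.36 ft/yr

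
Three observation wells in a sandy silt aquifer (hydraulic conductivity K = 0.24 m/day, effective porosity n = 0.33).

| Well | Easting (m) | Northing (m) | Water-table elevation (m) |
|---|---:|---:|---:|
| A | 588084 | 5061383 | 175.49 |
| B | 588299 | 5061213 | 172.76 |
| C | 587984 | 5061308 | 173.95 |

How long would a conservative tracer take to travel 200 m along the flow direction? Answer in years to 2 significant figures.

Differences from A: to B (Δx, Δy, Δh) = (215, -170, -2.73); to C = (-100, -75, -1.54).
Solve a·Δx + b·Δy = Δh: det = 215·(-75) − (-100)·(-170) = -33125.
∂h/∂x = [(-2.73)·(-75) − (-1.54)·(-170)] / -33125 = +0.001722
∂h/∂y = [215·(-1.54) − (-100)·(-2.73)] / -33125 = +0.01824
|∇h| = √(0.001722² + 0.01824²) = 0.01832
Seepage velocity v = K·i/n = 0.24 × 0.01832 / 0.33 = 0.01332 m/day.
t = 200 / 0.01332 = 1.502e+04 days = 41.1 years.

41 years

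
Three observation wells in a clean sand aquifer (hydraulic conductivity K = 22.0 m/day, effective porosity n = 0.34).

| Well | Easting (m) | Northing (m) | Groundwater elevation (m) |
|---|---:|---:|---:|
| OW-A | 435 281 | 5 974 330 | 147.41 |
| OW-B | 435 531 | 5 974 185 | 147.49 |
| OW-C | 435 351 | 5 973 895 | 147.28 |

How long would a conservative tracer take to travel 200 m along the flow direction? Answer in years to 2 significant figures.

13 years

Differences from OW-A: to OW-B (Δx, Δy, Δh) = (250, -145, +0.08); to OW-C = (70, -435, -0.13).
Solve a·Δx + b·Δy = Δh: det = 250·(-435) − 70·(-145) = -98600.
∂h/∂x = [(+0.08)·(-435) − (-0.13)·(-145)] / -98600 = +0.0005441
∂h/∂y = [250·(-0.13) − 70·(+0.08)] / -98600 = +0.0003864
|∇h| = √(0.0005441² + 0.0003864²) = 0.0006673
Seepage velocity v = K·i/n = 22.0 × 0.0006673 / 0.34 = 0.04318 m/day.
t = 200 / 0.04318 = 4632 days = 12.7 years.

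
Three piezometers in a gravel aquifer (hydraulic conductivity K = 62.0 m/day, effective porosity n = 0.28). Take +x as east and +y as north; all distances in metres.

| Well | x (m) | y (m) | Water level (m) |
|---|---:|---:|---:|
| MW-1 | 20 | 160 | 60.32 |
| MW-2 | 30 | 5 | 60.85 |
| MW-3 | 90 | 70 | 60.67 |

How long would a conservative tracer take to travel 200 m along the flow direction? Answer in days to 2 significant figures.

260 days

Differences from MW-1: to MW-2 (Δx, Δy, Δh) = (10, -155, +0.53); to MW-3 = (70, -90, +0.35).
Determinant of the coordinate differences = 10·(-90) − 70·(-155) = 9950.
∂h/∂x = [(+0.53)·(-90) − (+0.35)·(-155)] / 9950 = +0.0006583
∂h/∂y = [10·(+0.35) − 70·(+0.53)] / 9950 = -0.003377
|∇h| = √(0.0006583² + -0.003377²) = 0.003441
Seepage velocity v = K·i/n = 62.0 × 0.003441 / 0.28 = 0.7619 m/day.
t = 200 / 0.7619 = 262.5 days.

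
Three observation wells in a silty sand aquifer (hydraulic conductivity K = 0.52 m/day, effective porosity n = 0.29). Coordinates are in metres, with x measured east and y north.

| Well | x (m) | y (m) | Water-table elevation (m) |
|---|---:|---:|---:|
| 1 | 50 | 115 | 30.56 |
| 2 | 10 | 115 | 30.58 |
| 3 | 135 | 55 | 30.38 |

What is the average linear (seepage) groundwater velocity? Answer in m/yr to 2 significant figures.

1.5 m/yr

Taking 1 as reference: 2−1 = (-40, 0, +0.02); 3−1 = (85, -60, -0.18).
Determinant of the coordinate differences = (-40)·(-60) − 85·0 = 2400.
∂h/∂x = [(+0.02)·(-60) − (-0.18)·0] / 2400 = -0.0005000
∂h/∂y = [(-40)·(-0.18) − 85·(+0.02)] / 2400 = +0.002292
|∇h| = √(-0.0005000² + 0.002292²) = 0.002346
Seepage velocity v = K·i/n = 0.52 × 0.002346 / 0.29 = 0.004207 m/day = 1.537 m/yr.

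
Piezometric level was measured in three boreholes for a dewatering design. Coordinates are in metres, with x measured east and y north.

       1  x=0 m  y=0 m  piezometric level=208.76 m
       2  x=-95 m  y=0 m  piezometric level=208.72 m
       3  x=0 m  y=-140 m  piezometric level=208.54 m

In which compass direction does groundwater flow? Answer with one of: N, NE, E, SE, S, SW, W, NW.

S

∂h/∂x = (208.72 − 208.76) / (-95 − 0) = +0.0004211
∂h/∂y = (208.54 − 208.76) / (-140 − 0) = +0.001571
Flow = −∇h = (-0.0004211 east, -0.001571 north), which points south.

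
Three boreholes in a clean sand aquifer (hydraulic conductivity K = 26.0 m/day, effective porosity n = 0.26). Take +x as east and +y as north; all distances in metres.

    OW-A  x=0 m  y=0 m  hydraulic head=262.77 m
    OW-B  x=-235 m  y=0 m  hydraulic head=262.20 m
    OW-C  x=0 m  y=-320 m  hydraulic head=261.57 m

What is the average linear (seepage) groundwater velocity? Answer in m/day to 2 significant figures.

∂h/∂x = (262.20 − 262.77) / (-235 − 0) = +0.002426
∂h/∂y = (261.57 − 262.77) / (-320 − 0) = +0.003750
|∇h| = √(0.002426² + 0.003750²) = 0.004466
Seepage velocity v = K·i/n = 26.0 × 0.004466 / 0.26 = 0.4466 m/day.

0.45 m/day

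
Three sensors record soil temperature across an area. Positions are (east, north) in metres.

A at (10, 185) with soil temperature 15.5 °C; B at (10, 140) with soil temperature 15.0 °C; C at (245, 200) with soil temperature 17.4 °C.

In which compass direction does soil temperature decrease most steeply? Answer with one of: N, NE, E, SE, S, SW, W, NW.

Differences from A: to B (Δx, Δy, Δh) = (0, -45, -0.5); to C = (235, 15, +1.9).
Solve a·Δx + b·Δy = ΔT: det = 0·15 − 235·(-45) = 10575.
∂T/∂x = [(-0.5)·15 − (+1.9)·(-45)] / 10575 = +0.007376
∂T/∂y = [0·(+1.9) − 235·(-0.5)] / 10575 = +0.01111
Steepest decrease is along −∇f = (-0.007376 E, -0.01111 N) → southwest.

SW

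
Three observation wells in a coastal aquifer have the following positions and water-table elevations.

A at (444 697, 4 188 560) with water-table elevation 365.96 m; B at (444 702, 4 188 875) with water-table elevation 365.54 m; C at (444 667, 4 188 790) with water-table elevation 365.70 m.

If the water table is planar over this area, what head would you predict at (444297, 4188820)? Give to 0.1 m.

366.2 m

Taking A as reference: B−A = (5, 315, -0.42); C−A = (-30, 230, -0.26).
Determinant of the coordinate differences = 5·230 − (-30)·315 = 10600.
∂h/∂x = [(-0.42)·230 − (-0.26)·315] / 10600 = -0.001387
∂h/∂y = [5·(-0.26) − (-30)·(-0.42)] / 10600 = -0.001311
h(444297, 4188820) = 365.96 + (-0.001387)·(-400) + (-0.001311)·(260) = 365.96 +0.555 -0.341 = 366.174 m.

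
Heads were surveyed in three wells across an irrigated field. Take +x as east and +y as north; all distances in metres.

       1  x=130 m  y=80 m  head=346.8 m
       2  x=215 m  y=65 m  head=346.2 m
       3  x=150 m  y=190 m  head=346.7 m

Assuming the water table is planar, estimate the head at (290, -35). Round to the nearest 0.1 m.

With h = a·x + b·y + c and 1 as origin, the differences give:
  85·a + (-15)·b = -0.6
  20·a + 110·b = -0.1
Eliminate b (×110 and ×(-15), subtract): 9650·a = -67.50 → a = ∂h/∂x = -0.006995
Back-substitute: b = ∂h/∂y = +0.0003627.
h(290, -35) = 346.8 + (-0.006995)·(160) + (+0.0003627)·(-115) = 346.8 -1.119 -0.042 = 345.639 m.

345.6 m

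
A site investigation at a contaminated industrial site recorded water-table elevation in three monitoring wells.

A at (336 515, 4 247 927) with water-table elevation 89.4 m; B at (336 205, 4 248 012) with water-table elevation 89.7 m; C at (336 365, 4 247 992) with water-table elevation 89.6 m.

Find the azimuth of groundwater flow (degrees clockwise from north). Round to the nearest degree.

172°

Taking A as reference: B−A = (-310, 85, +0.3); C−A = (-150, 65, +0.2).
Solve a·Δx + b·Δy = Δh: det = (-310)·65 − (-150)·85 = -7400.
∂h/∂x = [(+0.3)·65 − (+0.2)·85] / -7400 = -0.0003378
∂h/∂y = [(-310)·(+0.2) − (-150)·(+0.3)] / -7400 = +0.002297
Flow direction (−∇h) has components (+0.0003378 E, -0.002297 N).
Azimuth = atan2(E, N) = atan2(+0.0003378, -0.002297) = 171.6° ≈ 172°.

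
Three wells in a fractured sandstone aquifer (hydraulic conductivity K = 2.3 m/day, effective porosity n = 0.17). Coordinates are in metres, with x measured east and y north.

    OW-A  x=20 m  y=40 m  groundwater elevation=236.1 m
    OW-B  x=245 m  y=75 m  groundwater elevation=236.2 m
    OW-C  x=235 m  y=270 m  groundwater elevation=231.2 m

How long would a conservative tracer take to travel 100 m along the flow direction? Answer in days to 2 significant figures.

290 days

Three-point gradient (reference OW-A): Δ to OW-B = (225, 35, +0.1), Δ to OW-C = (215, 230, -4.9).
∂h/∂x = +0.004398, ∂h/∂y = -0.02542 (det = 44225).
|∇h| = √(0.004398² + -0.02542²) = 0.0258
Seepage velocity v = K·i/n = 2.3 × 0.0258 / 0.17 = 0.3491 m/day.
t = 100 / 0.3491 = 286.5 days.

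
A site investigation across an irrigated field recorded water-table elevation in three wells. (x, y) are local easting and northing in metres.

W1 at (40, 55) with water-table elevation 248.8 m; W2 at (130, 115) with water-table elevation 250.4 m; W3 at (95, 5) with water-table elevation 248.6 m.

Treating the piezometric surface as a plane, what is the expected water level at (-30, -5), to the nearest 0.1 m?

Taking W1 as reference: W2−W1 = (90, 60, +1.6); W3−W1 = (55, -50, -0.2).
Determinant of the coordinate differences = 90·(-50) − 55·60 = -7800.
∂h/∂x = [(+1.6)·(-50) − (-0.2)·60] / -7800 = +0.008718
∂h/∂y = [90·(-0.2) − 55·(+1.6)] / -7800 = +0.01359
h(-30, -5) = 248.8 + (+0.008718)·(-70) + (+0.01359)·(-60) = 248.8 -0.610 -0.815 = 247.374 m.

247.4 m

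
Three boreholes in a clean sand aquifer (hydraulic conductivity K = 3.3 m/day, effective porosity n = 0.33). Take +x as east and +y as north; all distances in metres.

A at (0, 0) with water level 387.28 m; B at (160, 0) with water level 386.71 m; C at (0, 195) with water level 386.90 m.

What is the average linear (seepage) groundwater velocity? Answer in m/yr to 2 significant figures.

∂h/∂x = (386.71 − 387.28) / (160 − 0) = -0.003562
∂h/∂y = (386.90 − 387.28) / (195 − 0) = -0.001949
|∇h| = √(-0.003562² + -0.001949²) = 0.00406
Seepage velocity v = K·i/n = 3.3 × 0.00406 / 0.33 = 0.0406 m/day = 14.83 m/yr.

15 m/yr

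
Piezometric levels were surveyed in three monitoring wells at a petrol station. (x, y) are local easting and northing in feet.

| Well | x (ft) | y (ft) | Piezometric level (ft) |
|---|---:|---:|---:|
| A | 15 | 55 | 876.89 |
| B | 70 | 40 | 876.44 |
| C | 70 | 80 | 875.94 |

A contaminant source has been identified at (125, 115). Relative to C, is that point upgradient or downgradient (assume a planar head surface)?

downgradient

Three-point gradient (reference A): Δ to B = (55, -15, -0.45), Δ to C = (55, 25, -0.95).
∂h/∂x = -0.01159, ∂h/∂y = -0.01250 (det = 2200).
Head at (125, 115) = 876.89 + (-0.01159)·(110) + (-0.01250)·(60) = 874.87 ft.
That is lower than the 875.94 ft at C, so the point is downgradient.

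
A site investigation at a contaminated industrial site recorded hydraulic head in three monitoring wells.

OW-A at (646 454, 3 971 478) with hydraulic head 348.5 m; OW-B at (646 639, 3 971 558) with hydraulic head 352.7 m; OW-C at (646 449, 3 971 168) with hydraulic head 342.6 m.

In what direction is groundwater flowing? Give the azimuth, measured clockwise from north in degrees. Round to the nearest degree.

Three-point gradient (reference OW-A): Δ to OW-B = (185, 80, +4.2), Δ to OW-C = (-5, -310, -5.9).
∂h/∂x = +0.01457, ∂h/∂y = +0.01880 (det = -56950).
Flow direction (−∇h) has components (-0.01457 E, -0.01880 N).
Azimuth = atan2(E, N) = atan2(-0.01457, -0.01880) = 217.8° ≈ 218°.

218°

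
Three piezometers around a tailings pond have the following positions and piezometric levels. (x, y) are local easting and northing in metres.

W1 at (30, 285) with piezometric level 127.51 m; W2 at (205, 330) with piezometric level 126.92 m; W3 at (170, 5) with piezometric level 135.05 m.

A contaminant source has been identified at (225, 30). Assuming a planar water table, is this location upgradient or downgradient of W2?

upgradient

Taking W1 as reference: W2−W1 = (175, 45, -0.59); W3−W1 = (140, -280, +7.54).
Solve a·Δx + b·Δy = Δh: det = 175·(-280) − 140·45 = -55300.
∂h/∂x = [(-0.59)·(-280) − (+7.54)·45] / -55300 = +0.003148
∂h/∂y = [175·(+7.54) − 140·(-0.59)] / -55300 = -0.02535
Head at (225, 30) = 127.51 + (+0.003148)·(195) + (-0.02535)·(-255) = 134.59 m.
That is higher than the 126.92 m at W2, so the point is upgradient.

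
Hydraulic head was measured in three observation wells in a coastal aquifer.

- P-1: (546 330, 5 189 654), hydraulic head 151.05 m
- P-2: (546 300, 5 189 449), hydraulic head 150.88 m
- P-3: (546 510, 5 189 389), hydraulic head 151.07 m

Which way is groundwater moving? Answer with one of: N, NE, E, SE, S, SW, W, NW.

SW

With h = a·x + b·y + c and P-1 as origin, the differences give:
  (-30)·a + (-205)·b = -0.17
  180·a + (-265)·b = +0.02
Eliminate b (×(-265) and ×(-205), subtract): 44850·a = 49.150 → a = ∂h/∂x = +0.001096
Back-substitute: b = ∂h/∂y = +0.0006689.
Flow = −∇h = (-0.001096 east, -0.0006689 north), which points southwest.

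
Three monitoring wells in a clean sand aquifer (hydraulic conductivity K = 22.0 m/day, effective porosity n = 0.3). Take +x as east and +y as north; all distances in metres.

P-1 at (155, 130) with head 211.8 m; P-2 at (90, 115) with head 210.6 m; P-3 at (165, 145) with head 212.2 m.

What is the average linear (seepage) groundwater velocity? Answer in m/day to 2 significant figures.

1.6 m/day

Differences from P-1: to P-2 (Δx, Δy, Δh) = (-65, -15, -1.2); to P-3 = (10, 15, +0.4).
Determinant of the coordinate differences = (-65)·15 − 10·(-15) = -825.
∂h/∂x = [(-1.2)·15 − (+0.4)·(-15)] / -825 = +0.01455
∂h/∂y = [(-65)·(+0.4) − 10·(-1.2)] / -825 = +0.01697
|∇h| = √(0.01455² + 0.01697²) = 0.02235
Seepage velocity v = K·i/n = 22.0 × 0.02235 / 0.3 = 1.639 m/day.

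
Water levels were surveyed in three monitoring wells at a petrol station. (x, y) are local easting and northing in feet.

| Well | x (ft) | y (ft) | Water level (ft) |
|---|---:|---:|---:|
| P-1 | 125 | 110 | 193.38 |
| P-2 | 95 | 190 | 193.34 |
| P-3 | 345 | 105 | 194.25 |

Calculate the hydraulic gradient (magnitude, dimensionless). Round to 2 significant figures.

Differences from P-1: to P-2 (Δx, Δy, Δh) = (-30, 80, -0.04); to P-3 = (220, -5, +0.87).
Determinant of the coordinate differences = (-30)·(-5) − 220·80 = -17450.
∂h/∂x = [(-0.04)·(-5) − (+0.87)·80] / -17450 = +0.003977
∂h/∂y = [(-30)·(+0.87) − 220·(-0.04)] / -17450 = +0.0009914
|∇h| = √(0.003977² + 0.0009914²) = 0.004099

0.0041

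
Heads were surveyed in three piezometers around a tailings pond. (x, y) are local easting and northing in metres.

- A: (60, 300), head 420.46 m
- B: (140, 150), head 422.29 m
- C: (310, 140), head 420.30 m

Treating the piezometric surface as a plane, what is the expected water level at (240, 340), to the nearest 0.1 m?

417.4 m

Three-point gradient (reference A): Δ to B = (80, -150, +1.83), Δ to C = (250, -160, -0.16).
∂h/∂x = -0.01283, ∂h/∂y = -0.01904 (det = 24700).
h(240, 340) = 420.46 + (-0.01283)·(180) + (-0.01904)·(40) = 420.46 -2.309 -0.762 = 417.390 m.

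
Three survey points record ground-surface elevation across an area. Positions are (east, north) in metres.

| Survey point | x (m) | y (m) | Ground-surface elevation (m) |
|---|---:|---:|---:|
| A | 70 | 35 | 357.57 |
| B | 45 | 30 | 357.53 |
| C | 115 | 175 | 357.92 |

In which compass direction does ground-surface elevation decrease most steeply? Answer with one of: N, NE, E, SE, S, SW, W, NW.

SW

Differences from A: to B (Δx, Δy, Δh) = (-25, -5, -0.04); to C = (45, 140, +0.35).
Solve a·Δx + b·Δy = Δz: det = (-25)·140 − 45·(-5) = -3275.
∂z/∂x = [(-0.04)·140 − (+0.35)·(-5)] / -3275 = +0.001176
∂z/∂y = [(-25)·(+0.35) − 45·(-0.04)] / -3275 = +0.002122
Steepest decrease is along −∇f = (-0.001176 E, -0.002122 N) → southwest.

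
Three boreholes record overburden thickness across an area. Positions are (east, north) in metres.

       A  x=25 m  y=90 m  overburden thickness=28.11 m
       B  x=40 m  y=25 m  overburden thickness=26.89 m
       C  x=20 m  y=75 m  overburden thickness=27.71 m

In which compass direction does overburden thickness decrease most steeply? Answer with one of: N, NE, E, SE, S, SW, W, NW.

Differences from A: to B (Δx, Δy, Δh) = (15, -65, -1.22); to C = (-5, -15, -0.40).
Solve a·Δx + b·Δy = Δd: det = 15·(-15) − (-5)·(-65) = -550.
∂d/∂x = [(-1.22)·(-15) − (-0.40)·(-65)] / -550 = +0.01400
∂d/∂y = [15·(-0.40) − (-5)·(-1.22)] / -550 = +0.02200
Steepest decrease is along −∇f = (-0.01400 E, -0.02200 N) → southwest.

SW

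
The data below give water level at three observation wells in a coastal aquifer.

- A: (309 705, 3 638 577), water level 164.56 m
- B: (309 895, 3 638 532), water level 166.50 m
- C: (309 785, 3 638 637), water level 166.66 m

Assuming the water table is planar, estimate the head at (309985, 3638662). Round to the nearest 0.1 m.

Differences from A: to B (Δx, Δy, Δh) = (190, -45, +1.94); to C = (80, 60, +2.10).
Solve a·Δx + b·Δy = Δh: det = 190·60 − 80·(-45) = 15000.
∂h/∂x = [(+1.94)·60 − (+2.10)·(-45)] / 15000 = +0.01406
∂h/∂y = [190·(+2.10) − 80·(+1.94)] / 15000 = +0.01625
h(309985, 3638662) = 164.56 + (+0.01406)·(280) + (+0.01625)·(85) = 164.56 +3.937 +1.382 = 169.878 m.

169.9 m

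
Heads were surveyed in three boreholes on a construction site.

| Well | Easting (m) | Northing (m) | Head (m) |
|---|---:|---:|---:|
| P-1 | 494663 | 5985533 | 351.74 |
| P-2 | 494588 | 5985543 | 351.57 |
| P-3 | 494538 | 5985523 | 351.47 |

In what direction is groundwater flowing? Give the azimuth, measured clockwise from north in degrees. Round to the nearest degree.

283°

Differences from P-1: to P-2 (Δx, Δy, Δh) = (-75, 10, -0.17); to P-3 = (-125, -10, -0.27).
Solve a·Δx + b·Δy = Δh: det = (-75)·(-10) − (-125)·10 = 2000.
∂h/∂x = [(-0.17)·(-10) − (-0.27)·10] / 2000 = +0.002200
∂h/∂y = [(-75)·(-0.27) − (-125)·(-0.17)] / 2000 = -0.0005000
Flow direction (−∇h) has components (-0.002200 E, +0.0005000 N).
Azimuth = atan2(E, N) = atan2(-0.002200, +0.0005000) = 282.8° ≈ 283°.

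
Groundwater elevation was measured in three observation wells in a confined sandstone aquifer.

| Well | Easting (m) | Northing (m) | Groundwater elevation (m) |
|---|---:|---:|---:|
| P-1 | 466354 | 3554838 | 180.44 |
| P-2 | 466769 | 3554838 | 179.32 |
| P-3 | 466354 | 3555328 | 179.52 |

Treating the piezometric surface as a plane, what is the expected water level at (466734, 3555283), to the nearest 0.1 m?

178.6 m

∂h/∂x = (179.32 − 180.44) / (466769 − 466354) = -0.002699
∂h/∂y = (179.52 − 180.44) / (3555328 − 3554838) = -0.001878
h(466734, 3555283) = 180.44 + (-0.002699)·(380) + (-0.001878)·(445) = 180.44 -1.026 -0.836 = 178.579 m.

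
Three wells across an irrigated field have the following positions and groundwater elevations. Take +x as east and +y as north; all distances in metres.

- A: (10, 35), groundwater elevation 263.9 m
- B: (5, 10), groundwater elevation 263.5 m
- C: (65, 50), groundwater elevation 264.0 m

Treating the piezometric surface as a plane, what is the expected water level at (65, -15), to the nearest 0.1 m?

262.9 m

Taking A as reference: B−A = (-5, -25, -0.4); C−A = (55, 15, +0.1).
Determinant of the coordinate differences = (-5)·15 − 55·(-25) = 1300.
∂h/∂x = [(-0.4)·15 − (+0.1)·(-25)] / 1300 = -0.002692
∂h/∂y = [(-5)·(+0.1) − 55·(-0.4)] / 1300 = +0.01654
h(65, -15) = 263.9 + (-0.002692)·(55) + (+0.01654)·(-50) = 263.9 -0.148 -0.827 = 262.925 m.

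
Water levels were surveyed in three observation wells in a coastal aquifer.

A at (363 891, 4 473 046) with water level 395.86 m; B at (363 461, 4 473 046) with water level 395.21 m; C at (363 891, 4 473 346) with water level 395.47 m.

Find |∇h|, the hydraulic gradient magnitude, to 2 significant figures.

∂h/∂x = (395.21 − 395.86) / (363461 − 363891) = +0.001512
∂h/∂y = (395.47 − 395.86) / (4473346 − 4473046) = -0.001300
|∇h| = √(0.001512² + -0.001300²) = 0.001994

0.0020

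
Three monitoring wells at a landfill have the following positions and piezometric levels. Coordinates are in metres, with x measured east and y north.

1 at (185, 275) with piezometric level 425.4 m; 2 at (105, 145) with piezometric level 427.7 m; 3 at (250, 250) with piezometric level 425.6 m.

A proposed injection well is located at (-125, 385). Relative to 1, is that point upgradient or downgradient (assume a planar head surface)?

downgradient

Taking 1 as reference: 2−1 = (-80, -130, +2.3); 3−1 = (65, -25, +0.2).
Solve a·Δx + b·Δy = Δh: det = (-80)·(-25) − 65·(-130) = 10450.
∂h/∂x = [(+2.3)·(-25) − (+0.2)·(-130)] / 10450 = -0.003014
∂h/∂y = [(-80)·(+0.2) − 65·(+2.3)] / 10450 = -0.01584
Head at (-125, 385) = 425.4 + (-0.003014)·(-310) + (-0.01584)·(110) = 424.59 m.
That is lower than the 425.4 m at 1, so the point is downgradient.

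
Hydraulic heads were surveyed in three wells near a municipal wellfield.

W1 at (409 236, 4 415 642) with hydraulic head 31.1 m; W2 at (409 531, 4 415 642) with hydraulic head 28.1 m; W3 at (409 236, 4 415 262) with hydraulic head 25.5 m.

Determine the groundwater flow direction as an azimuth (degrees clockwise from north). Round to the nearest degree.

145°

∂h/∂x = (28.1 − 31.1) / (409531 − 409236) = -0.01017
∂h/∂y = (25.5 − 31.1) / (4415262 − 4415642) = +0.01474
Flow direction (−∇h) has components (+0.01017 E, -0.01474 N).
Azimuth = atan2(E, N) = atan2(+0.01017, -0.01474) = 145.4° ≈ 145°.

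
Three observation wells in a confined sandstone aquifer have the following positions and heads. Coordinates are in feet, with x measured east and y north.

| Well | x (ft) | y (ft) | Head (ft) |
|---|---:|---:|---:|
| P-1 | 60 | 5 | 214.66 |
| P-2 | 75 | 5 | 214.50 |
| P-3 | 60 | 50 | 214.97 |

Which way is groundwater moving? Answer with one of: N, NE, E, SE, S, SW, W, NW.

SE

Differences from P-1: to P-2 (Δx, Δy, Δh) = (15, 0, -0.16); to P-3 = (0, 45, +0.31).
Determinant of the coordinate differences = 15·45 − 0·0 = 675.
∂h/∂x = [(-0.16)·45 − (+0.31)·0] / 675 = -0.01067
∂h/∂y = [15·(+0.31) − 0·(-0.16)] / 675 = +0.006889
Flow = −∇h = (+0.01067 east, -0.006889 north), which points southeast.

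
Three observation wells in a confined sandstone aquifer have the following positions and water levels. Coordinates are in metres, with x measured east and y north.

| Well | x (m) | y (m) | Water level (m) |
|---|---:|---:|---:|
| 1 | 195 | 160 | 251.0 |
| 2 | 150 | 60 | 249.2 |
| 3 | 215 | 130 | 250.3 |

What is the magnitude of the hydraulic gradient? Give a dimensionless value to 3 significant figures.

0.0207

Differences from 1: to 2 (Δx, Δy, Δh) = (-45, -100, -1.8); to 3 = (20, -30, -0.7).
Determinant of the coordinate differences = (-45)·(-30) − 20·(-100) = 3350.
∂h/∂x = [(-1.8)·(-30) − (-0.7)·(-100)] / 3350 = -0.004776
∂h/∂y = [(-45)·(-0.7) − 20·(-1.8)] / 3350 = +0.02015
|∇h| = √(-0.004776² + 0.02015²) = 0.02071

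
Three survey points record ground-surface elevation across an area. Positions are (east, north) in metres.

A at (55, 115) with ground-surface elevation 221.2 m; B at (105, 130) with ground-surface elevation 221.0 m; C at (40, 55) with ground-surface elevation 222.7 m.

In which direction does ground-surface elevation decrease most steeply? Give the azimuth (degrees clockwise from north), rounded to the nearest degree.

Differences from A: to B (Δx, Δy, Δh) = (50, 15, -0.2); to C = (-15, -60, +1.5).
Solve a·Δx + b·Δy = Δz: det = 50·(-60) − (-15)·15 = -2775.
∂z/∂x = [(-0.2)·(-60) − (+1.5)·15] / -2775 = +0.003784
∂z/∂y = [50·(+1.5) − (-15)·(-0.2)] / -2775 = -0.02595
Steepest decrease is along −∇f: components (-0.003784 E, +0.02595 N).
Azimuth = atan2(-0.003784, +0.02595) = 351.7° ≈ 352°.

352°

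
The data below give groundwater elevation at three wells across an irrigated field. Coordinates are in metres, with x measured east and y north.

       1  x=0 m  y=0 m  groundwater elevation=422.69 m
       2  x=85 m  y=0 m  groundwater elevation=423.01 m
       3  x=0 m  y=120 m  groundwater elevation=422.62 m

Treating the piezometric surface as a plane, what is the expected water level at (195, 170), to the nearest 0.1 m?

423.3 m

∂h/∂x = (423.01 − 422.69) / (85 − 0) = +0.003765
∂h/∂y = (422.62 − 422.69) / (120 − 0) = -0.0005833
h(195, 170) = 422.69 + (+0.003765)·(195) + (-0.0005833)·(170) = 422.69 +0.734 -0.099 = 423.325 m.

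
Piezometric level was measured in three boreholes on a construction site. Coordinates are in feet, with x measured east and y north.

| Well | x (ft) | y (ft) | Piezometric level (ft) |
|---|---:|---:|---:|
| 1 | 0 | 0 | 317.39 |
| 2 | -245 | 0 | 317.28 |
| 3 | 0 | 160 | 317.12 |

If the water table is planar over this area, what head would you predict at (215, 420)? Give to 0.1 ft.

316.8 ft

∂h/∂x = (317.28 − 317.39) / (-245 − 0) = +0.0004490
∂h/∂y = (317.12 − 317.39) / (160 − 0) = -0.001687
h(215, 420) = 317.39 + (+0.0004490)·(215) + (-0.001687)·(420) = 317.39 +0.097 -0.709 = 316.778 ft.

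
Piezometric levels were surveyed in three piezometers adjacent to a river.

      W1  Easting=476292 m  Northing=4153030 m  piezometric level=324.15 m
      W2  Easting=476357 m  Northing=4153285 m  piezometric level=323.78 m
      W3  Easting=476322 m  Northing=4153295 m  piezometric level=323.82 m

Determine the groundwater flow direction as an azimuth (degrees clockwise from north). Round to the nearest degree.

Taking W1 as reference: W2−W1 = (65, 255, -0.37); W3−W1 = (30, 265, -0.33).
Solve a·Δx + b·Δy = Δh: det = 65·265 − 30·255 = 9575.
∂h/∂x = [(-0.37)·265 − (-0.33)·255] / 9575 = -0.001452
∂h/∂y = [65·(-0.33) − 30·(-0.37)] / 9575 = -0.001081
Flow direction (−∇h) has components (+0.001452 E, +0.001081 N).
Azimuth = atan2(E, N) = atan2(+0.001452, +0.001081) = 53.3° ≈ 053°.

053°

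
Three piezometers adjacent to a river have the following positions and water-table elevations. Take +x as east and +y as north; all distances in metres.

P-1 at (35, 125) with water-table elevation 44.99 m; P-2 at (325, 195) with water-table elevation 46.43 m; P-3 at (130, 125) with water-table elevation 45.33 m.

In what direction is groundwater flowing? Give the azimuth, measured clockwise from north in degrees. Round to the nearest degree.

212°

Differences from P-1: to P-2 (Δx, Δy, Δh) = (290, 70, +1.44); to P-3 = (95, 0, +0.34).
Determinant of the coordinate differences = 290·0 − 95·70 = -6650.
∂h/∂x = [(+1.44)·0 − (+0.34)·70] / -6650 = +0.003579
∂h/∂y = [290·(+0.34) − 95·(+1.44)] / -6650 = +0.005744
Flow direction (−∇h) has components (-0.003579 E, -0.005744 N).
Azimuth = atan2(E, N) = atan2(-0.003579, -0.005744) = 211.9° ≈ 212°.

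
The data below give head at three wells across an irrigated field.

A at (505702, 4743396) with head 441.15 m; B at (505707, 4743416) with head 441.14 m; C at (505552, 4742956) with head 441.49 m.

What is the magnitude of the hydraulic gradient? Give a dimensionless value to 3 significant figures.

0.00301

Differences from A: to B (Δx, Δy, Δh) = (5, 20, -0.01); to C = (-150, -440, +0.34).
Determinant of the coordinate differences = 5·(-440) − (-150)·20 = 800.
∂h/∂x = [(-0.01)·(-440) − (+0.34)·20] / 800 = -0.003000
∂h/∂y = [5·(+0.34) − (-150)·(-0.01)] / 800 = +0.0002500
|∇h| = √(-0.003000² + 0.0002500²) = 0.00301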